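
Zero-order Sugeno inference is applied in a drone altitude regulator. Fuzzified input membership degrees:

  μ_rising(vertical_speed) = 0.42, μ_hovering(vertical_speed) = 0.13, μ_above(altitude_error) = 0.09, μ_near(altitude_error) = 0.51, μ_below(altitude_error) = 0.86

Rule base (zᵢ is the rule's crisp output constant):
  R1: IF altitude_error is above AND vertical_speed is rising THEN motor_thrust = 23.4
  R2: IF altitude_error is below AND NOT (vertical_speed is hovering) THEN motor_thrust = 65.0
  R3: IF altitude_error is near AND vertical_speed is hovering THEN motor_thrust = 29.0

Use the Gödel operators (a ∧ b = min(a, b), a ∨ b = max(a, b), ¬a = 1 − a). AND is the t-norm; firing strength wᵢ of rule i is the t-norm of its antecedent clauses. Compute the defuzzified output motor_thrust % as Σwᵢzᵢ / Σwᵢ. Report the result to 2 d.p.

R1 (z=23.4): above=0.09, rising=0.42; AND[min(a, b)] → w = 0.09
R2 (z=65.0): below=0.86, ¬hovering=1−0.13=0.87; AND[min(a, b)] → w = 0.86
R3 (z=29.0): near=0.51, hovering=0.13; AND[min(a, b)] → w = 0.13
Weighted average = (0.09·23.4 + 0.86·65.0 + 0.13·29.0) / (0.09 + 0.86 + 0.13)
  = 61.7760 / 1.0800 = 57.20

57.20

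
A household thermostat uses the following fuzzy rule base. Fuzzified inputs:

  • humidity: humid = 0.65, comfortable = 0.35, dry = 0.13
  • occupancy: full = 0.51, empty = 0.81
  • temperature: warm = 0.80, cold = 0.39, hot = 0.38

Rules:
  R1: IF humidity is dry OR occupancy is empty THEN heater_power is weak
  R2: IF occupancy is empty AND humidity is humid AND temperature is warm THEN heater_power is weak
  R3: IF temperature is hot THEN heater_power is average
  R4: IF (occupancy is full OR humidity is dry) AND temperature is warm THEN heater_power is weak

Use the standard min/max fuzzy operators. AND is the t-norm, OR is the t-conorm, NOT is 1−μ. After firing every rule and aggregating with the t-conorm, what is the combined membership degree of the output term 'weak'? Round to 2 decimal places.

R1: dry=0.13, empty=0.81; OR[max(a, b)] → w = 0.81
R2: empty=0.81, humid=0.65, warm=0.80; AND[min(a, b)] → w = 0.65
R3: hot=0.38 → w = 0.38
R4: (full=0.51 OR dry=0.13) = 0.51; AND[min(a, b)] with warm=0.80 → w = 0.51
Rules with consequent 'weak': {R1, R2, R4} → strengths 0.81, 0.65, 0.51
Aggregate via t-conorm [max(a, b)]: 0.81

0.81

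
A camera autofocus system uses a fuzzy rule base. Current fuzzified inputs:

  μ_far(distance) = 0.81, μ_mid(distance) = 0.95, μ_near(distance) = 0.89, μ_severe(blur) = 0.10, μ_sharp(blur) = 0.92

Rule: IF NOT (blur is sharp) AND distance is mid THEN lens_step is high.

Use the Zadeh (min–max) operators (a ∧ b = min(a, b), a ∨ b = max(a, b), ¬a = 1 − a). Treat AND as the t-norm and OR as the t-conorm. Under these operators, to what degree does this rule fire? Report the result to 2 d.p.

firing strength: ¬sharp=1−0.92=0.08, mid=0.95; AND[min(a, b)] → w = 0.08

0.08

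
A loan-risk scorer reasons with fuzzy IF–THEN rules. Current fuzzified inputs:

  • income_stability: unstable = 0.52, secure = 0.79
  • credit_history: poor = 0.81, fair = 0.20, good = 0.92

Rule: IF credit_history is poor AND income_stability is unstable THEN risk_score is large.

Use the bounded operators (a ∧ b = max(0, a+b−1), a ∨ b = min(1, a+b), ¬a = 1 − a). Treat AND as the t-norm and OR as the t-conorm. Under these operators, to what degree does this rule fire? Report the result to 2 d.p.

firing strength: poor=0.81, unstable=0.52; AND[max(0, a+b−1)] → w = 0.33

0.33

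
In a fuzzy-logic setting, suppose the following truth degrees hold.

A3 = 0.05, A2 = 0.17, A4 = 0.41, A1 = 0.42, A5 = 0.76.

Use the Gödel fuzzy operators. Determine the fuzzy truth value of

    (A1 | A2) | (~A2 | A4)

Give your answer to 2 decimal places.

A1 | A2 = max(a, b) on (0.42, 0.17) = 0.42
~A2 = 1 − 0.17 = 0.83
~A2 | A4 = max(a, b) on (0.83, 0.41) = 0.83
(A1 | A2) | (~A2 | A4) = max(a, b) on (0.42, 0.83) = 0.83

0.83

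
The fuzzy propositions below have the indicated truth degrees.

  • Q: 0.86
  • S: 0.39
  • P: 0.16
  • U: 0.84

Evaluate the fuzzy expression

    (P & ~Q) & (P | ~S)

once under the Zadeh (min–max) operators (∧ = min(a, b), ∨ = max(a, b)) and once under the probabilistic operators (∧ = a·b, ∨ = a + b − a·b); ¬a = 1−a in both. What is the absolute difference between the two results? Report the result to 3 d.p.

0.125

Under Zadeh (min–max):
  ~Q = 1 − 0.86 = 0.14
  P & ~Q = min(a, b) on (0.16, 0.14) = 0.14
  ~S = 1 − 0.39 = 0.61
  P | ~S = max(a, b) on (0.16, 0.61) = 0.61
  (P & ~Q) & (P | ~S) = min(a, b) on (0.14, 0.61) = 0.14
  → value = 0.1400
Under probabilistic:
  ~Q = 1 − 0.8600 = 0.1400
  P & ~Q = a·b on (0.1600, 0.1400) = 0.0224
  ~S = 1 − 0.3900 = 0.6100
  P | ~S = a + b − a·b on (0.1600, 0.6100) = 0.6724
  (P & ~Q) & (P | ~S) = a·b on (0.0224, 0.6724) = 0.0151
  → value = 0.0151
|0.1400 − 0.0151| = 0.125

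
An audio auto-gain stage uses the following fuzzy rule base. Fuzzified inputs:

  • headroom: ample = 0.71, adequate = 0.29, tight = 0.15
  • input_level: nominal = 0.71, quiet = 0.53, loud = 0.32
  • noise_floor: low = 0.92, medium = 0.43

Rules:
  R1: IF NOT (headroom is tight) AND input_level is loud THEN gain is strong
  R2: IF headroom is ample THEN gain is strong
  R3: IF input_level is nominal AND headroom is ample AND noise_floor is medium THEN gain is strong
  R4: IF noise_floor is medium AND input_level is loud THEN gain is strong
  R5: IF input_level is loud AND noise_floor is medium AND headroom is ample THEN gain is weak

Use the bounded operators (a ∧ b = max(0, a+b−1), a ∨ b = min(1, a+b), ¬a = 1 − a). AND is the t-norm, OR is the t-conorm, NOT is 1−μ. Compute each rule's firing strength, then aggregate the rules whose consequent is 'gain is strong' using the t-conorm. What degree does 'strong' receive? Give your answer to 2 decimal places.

0.88

R1: ¬tight=1−0.15=0.85, loud=0.32; AND[max(0, a+b−1)] → w = 0.17
R2: ample=0.71 → w = 0.71
R3: nominal=0.71, ample=0.71, medium=0.43; AND[max(0, a+b−1)] → w = 0.00
R4: medium=0.43, loud=0.32; AND[max(0, a+b−1)] → w = 0.00
R5: loud=0.32, medium=0.43, ample=0.71; AND[max(0, a+b−1)] → w = 0.00
Rules with consequent 'strong': {R1, R2, R3, R4} → strengths 0.17, 0.71, 0.00, 0.00
Aggregate via t-conorm [min(1, a+b)]: 0.88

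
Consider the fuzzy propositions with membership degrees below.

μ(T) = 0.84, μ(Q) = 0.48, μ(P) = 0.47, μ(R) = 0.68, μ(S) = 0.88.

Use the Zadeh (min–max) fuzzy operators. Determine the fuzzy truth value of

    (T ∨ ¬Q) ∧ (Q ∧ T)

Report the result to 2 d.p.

¬Q = 1 − 0.48 = 0.52
T ∨ ¬Q = max(a, b) on (0.84, 0.52) = 0.84
Q ∧ T = min(a, b) on (0.48, 0.84) = 0.48
(T ∨ ¬Q) ∧ (Q ∧ T) = min(a, b) on (0.84, 0.48) = 0.48

0.48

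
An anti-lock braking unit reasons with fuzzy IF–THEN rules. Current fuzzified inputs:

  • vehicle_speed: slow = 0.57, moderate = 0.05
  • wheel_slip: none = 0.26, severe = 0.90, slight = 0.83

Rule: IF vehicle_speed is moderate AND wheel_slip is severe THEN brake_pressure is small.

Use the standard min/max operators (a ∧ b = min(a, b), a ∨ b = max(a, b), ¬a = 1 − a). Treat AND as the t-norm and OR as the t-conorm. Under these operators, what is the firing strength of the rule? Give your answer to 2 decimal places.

firing strength: moderate=0.05, severe=0.90; AND[min(a, b)] → w = 0.05

0.05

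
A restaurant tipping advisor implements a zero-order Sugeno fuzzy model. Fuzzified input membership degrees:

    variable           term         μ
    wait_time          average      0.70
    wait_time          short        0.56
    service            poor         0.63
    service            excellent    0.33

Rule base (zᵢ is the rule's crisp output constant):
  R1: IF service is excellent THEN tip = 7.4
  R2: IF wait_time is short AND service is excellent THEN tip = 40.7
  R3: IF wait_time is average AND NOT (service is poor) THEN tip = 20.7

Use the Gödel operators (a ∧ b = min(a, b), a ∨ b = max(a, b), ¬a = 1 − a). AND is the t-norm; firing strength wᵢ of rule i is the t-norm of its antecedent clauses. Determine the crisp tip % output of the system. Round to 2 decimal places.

R1 (z=7.4): excellent=0.33 → w = 0.33
R2 (z=40.7): short=0.56, excellent=0.33; AND[min(a, b)] → w = 0.33
R3 (z=20.7): average=0.70, ¬poor=1−0.63=0.37; AND[min(a, b)] → w = 0.37
Weighted average = (0.33·7.4 + 0.33·40.7 + 0.37·20.7) / (0.33 + 0.33 + 0.37)
  = 23.5320 / 1.0300 = 22.85

22.85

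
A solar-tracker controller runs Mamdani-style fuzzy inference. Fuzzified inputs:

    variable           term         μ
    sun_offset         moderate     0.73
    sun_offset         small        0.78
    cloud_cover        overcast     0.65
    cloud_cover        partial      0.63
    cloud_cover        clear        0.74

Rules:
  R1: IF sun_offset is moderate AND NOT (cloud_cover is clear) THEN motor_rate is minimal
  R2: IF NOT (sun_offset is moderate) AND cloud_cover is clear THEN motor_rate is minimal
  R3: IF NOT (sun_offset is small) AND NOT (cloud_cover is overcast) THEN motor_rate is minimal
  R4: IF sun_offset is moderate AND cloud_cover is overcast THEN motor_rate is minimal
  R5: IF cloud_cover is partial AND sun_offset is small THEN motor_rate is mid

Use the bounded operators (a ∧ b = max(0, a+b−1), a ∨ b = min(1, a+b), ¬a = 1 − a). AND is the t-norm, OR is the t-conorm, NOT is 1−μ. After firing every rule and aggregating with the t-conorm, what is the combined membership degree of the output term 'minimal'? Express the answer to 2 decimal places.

R1: moderate=0.73, ¬clear=1−0.74=0.26; AND[max(0, a+b−1)] → w = 0.00
R2: ¬moderate=1−0.73=0.27, clear=0.74; AND[max(0, a+b−1)] → w = 0.01
R3: ¬small=1−0.78=0.22, ¬overcast=1−0.65=0.35; AND[max(0, a+b−1)] → w = 0.00
R4: moderate=0.73, overcast=0.65; AND[max(0, a+b−1)] → w = 0.38
R5: partial=0.63, small=0.78; AND[max(0, a+b−1)] → w = 0.41
Rules with consequent 'minimal': {R1, R2, R3, R4} → strengths 0.00, 0.01, 0.00, 0.38
Aggregate via t-conorm [min(1, a+b)]: 0.39

0.39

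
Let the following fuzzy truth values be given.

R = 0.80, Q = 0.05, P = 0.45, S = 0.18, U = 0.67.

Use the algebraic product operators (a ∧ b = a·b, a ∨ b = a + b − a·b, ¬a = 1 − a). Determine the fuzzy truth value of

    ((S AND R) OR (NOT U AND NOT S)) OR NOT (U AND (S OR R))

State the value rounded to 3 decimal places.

S AND R = a·b on (0.1800, 0.8000) = 0.1440
NOT U = 1 − 0.6700 = 0.3300
NOT S = 1 − 0.1800 = 0.8200
NOT U AND NOT S = a·b on (0.3300, 0.8200) = 0.2706
(S AND R) OR (NOT U AND NOT S) = a + b − a·b on (0.1440, 0.2706) = 0.3756
S OR R = a + b − a·b on (0.1800, 0.8000) = 0.8360
U AND (S OR R) = a·b on (0.6700, 0.8360) = 0.5601
NOT (U AND (S OR R)) = 1 − 0.5601 = 0.4399
((S AND R) OR (NOT U AND NOT S)) OR NOT (U AND (S OR R)) = a + b − a·b on (0.3756, 0.4399) = 0.6503

0.650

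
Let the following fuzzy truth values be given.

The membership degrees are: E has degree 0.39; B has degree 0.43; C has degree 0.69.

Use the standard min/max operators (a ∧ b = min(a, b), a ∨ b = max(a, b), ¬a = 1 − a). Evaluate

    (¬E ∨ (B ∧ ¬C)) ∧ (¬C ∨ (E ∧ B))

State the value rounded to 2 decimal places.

0.39

¬E = 1 − 0.39 = 0.61
¬C = 1 − 0.69 = 0.31
B ∧ ¬C = min(a, b) on (0.43, 0.31) = 0.31
¬E ∨ (B ∧ ¬C) = max(a, b) on (0.61, 0.31) = 0.61
¬C = 1 − 0.69 = 0.31
E ∧ B = min(a, b) on (0.39, 0.43) = 0.39
¬C ∨ (E ∧ B) = max(a, b) on (0.31, 0.39) = 0.39
(¬E ∨ (B ∧ ¬C)) ∧ (¬C ∨ (E ∧ B)) = min(a, b) on (0.61, 0.39) = 0.39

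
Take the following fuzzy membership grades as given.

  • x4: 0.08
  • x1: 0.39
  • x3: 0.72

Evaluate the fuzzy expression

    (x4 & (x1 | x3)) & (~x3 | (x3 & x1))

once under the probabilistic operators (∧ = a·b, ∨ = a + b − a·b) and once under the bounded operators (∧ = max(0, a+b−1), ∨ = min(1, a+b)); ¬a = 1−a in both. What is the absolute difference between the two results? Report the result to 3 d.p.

0.032

Under probabilistic:
  x1 | x3 = a + b − a·b on (0.3900, 0.7200) = 0.8292
  x4 & (x1 | x3) = a·b on (0.0800, 0.8292) = 0.0663
  ~x3 = 1 − 0.7200 = 0.2800
  x3 & x1 = a·b on (0.7200, 0.3900) = 0.2808
  ~x3 | (x3 & x1) = a + b − a·b on (0.2800, 0.2808) = 0.4822
  (x4 & (x1 | x3)) & (~x3 | (x3 & x1)) = a·b on (0.0663, 0.4822) = 0.0320
  → value = 0.0320
Under bounded:
  x1 | x3 = min(1, a+b) on (0.39, 0.72) = 1.00
  x4 & (x1 | x3) = max(0, a+b−1) on (0.08, 1.00) = 0.08
  ~x3 = 1 − 0.72 = 0.28
  x3 & x1 = max(0, a+b−1) on (0.72, 0.39) = 0.11
  ~x3 | (x3 & x1) = min(1, a+b) on (0.28, 0.11) = 0.39
  (x4 & (x1 | x3)) & (~x3 | (x3 & x1)) = max(0, a+b−1) on (0.08, 0.39) = 0.00
  → value = 0.0000
|0.0320 − 0.0000| = 0.032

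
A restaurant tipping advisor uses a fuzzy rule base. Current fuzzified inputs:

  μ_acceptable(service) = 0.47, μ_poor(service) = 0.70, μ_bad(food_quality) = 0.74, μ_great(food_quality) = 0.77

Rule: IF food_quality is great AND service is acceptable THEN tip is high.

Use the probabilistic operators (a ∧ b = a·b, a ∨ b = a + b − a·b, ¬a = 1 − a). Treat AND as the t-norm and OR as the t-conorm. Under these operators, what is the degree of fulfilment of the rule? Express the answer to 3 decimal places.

firing strength: great=0.77, acceptable=0.47; AND[a·b] → w = 0.3619

0.362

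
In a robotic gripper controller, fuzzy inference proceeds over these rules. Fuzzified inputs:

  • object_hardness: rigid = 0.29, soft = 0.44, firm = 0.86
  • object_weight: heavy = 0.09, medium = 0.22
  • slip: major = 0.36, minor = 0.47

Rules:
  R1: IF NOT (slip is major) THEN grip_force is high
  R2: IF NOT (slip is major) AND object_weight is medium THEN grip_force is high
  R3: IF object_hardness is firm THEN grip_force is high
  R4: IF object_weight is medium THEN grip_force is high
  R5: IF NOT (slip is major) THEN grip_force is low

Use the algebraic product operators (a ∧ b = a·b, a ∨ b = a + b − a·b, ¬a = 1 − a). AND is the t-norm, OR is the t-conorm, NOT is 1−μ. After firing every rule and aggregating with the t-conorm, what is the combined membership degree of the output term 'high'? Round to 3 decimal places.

0.966

R1: ¬major=1−0.36=0.64 → w = 0.6400
R2: ¬major=1−0.36=0.64, medium=0.22; AND[a·b] → w = 0.1408
R3: firm=0.86 → w = 0.8600
R4: medium=0.22 → w = 0.2200
R5: ¬major=1−0.36=0.64 → w = 0.6400
Rules with consequent 'high': {R1, R2, R3, R4} → strengths 0.6400, 0.1408, 0.8600, 0.2200
Aggregate via t-conorm [a + b − a·b]: 0.9662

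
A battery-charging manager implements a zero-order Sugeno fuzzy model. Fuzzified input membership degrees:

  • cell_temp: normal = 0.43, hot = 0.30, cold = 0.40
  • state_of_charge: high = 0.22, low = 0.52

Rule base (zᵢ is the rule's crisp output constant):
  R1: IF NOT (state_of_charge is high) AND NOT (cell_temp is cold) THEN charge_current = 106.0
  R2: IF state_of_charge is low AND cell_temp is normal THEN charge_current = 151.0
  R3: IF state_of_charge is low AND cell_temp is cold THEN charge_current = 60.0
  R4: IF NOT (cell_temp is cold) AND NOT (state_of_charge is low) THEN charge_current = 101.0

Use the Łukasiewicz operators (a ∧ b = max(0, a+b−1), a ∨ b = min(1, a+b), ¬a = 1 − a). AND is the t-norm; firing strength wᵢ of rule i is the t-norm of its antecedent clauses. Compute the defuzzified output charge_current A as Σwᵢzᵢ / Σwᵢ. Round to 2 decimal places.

R1 (z=106.0): ¬high=1−0.22=0.78, ¬cold=1−0.40=0.60; AND[max(0, a+b−1)] → w = 0.38
R2 (z=151.0): low=0.52, normal=0.43; AND[max(0, a+b−1)] → w = 0.00
R3 (z=60.0): low=0.52, cold=0.40; AND[max(0, a+b−1)] → w = 0.00
R4 (z=101.0): ¬cold=1−0.40=0.60, ¬low=1−0.52=0.48; AND[max(0, a+b−1)] → w = 0.08
Weighted average = (0.38·106.0 + 0.00·151.0 + 0.00·60.0 + 0.08·101.0) / (0.38 + 0.00 + 0.00 + 0.08)
  = 48.3600 / 0.4600 = 105.13

105.13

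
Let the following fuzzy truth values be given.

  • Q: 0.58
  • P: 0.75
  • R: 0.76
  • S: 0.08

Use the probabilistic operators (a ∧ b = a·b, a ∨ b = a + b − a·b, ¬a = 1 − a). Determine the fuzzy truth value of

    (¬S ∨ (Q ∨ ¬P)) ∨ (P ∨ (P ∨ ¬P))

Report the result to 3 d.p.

0.999

¬S = 1 − 0.0800 = 0.9200
¬P = 1 − 0.7500 = 0.2500
Q ∨ ¬P = a + b − a·b on (0.5800, 0.2500) = 0.6850
¬S ∨ (Q ∨ ¬P) = a + b − a·b on (0.9200, 0.6850) = 0.9748
¬P = 1 − 0.7500 = 0.2500
P ∨ ¬P = a + b − a·b on (0.7500, 0.2500) = 0.8125
P ∨ (P ∨ ¬P) = a + b − a·b on (0.7500, 0.8125) = 0.9531
(¬S ∨ (Q ∨ ¬P)) ∨ (P ∨ (P ∨ ¬P)) = a + b − a·b on (0.9748, 0.9531) = 0.9988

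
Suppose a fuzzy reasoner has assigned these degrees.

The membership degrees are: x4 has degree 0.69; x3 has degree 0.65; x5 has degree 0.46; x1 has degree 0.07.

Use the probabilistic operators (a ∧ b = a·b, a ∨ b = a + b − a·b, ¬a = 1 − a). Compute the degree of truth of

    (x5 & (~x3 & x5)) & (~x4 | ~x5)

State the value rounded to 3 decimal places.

0.051

~x3 = 1 − 0.6500 = 0.3500
~x3 & x5 = a·b on (0.3500, 0.4600) = 0.1610
x5 & (~x3 & x5) = a·b on (0.4600, 0.1610) = 0.0741
~x4 = 1 − 0.6900 = 0.3100
~x5 = 1 − 0.4600 = 0.5400
~x4 | ~x5 = a + b − a·b on (0.3100, 0.5400) = 0.6826
(x5 & (~x3 & x5)) & (~x4 | ~x5) = a·b on (0.0741, 0.6826) = 0.0506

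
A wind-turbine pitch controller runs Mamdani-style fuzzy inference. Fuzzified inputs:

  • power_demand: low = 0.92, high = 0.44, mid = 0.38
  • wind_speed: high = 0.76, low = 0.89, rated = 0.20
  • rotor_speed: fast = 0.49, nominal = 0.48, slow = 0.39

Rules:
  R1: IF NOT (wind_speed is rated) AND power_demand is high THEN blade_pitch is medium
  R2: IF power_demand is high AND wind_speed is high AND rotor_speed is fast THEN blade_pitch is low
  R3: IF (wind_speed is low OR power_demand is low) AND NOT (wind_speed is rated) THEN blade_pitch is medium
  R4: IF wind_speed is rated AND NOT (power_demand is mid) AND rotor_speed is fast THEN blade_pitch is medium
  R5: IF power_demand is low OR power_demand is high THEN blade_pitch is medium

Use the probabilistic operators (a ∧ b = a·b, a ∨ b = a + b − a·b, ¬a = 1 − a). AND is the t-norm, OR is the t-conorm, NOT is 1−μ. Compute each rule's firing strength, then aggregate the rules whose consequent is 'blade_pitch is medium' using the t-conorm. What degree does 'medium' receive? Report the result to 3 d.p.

0.994

R1: ¬rated=1−0.20=0.80, high=0.44; AND[a·b] → w = 0.3520
R2: high=0.44, high=0.76, fast=0.49; AND[a·b] → w = 0.1639
R3: (low=0.89 OR low=0.92) = 0.9912; AND[a·b] with ¬rated=1−0.20=0.80 → w = 0.7930
R4: rated=0.20, ¬mid=1−0.38=0.62, fast=0.49; AND[a·b] → w = 0.0608
R5: low=0.92, high=0.44; OR[a + b − a·b] → w = 0.9552
Rules with consequent 'medium': {R1, R3, R4, R5} → strengths 0.3520, 0.7930, 0.0608, 0.9552
Aggregate via t-conorm [a + b − a·b]: 0.9944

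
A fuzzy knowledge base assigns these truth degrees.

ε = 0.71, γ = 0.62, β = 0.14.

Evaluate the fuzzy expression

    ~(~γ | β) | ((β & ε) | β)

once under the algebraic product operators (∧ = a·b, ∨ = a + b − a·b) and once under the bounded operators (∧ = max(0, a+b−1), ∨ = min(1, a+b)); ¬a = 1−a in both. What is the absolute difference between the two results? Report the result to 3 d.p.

Under algebraic product:
  ~γ = 1 − 0.6200 = 0.3800
  ~γ | β = a + b − a·b on (0.3800, 0.1400) = 0.4668
  ~(~γ | β) = 1 − 0.4668 = 0.5332
  β & ε = a·b on (0.1400, 0.7100) = 0.0994
  (β & ε) | β = a + b − a·b on (0.0994, 0.1400) = 0.2255
  ~(~γ | β) | ((β & ε) | β) = a + b − a·b on (0.5332, 0.2255) = 0.6385
  → value = 0.6385
Under bounded:
  ~γ = 1 − 0.62 = 0.38
  ~γ | β = min(1, a+b) on (0.38, 0.14) = 0.52
  ~(~γ | β) = 1 − 0.52 = 0.48
  β & ε = max(0, a+b−1) on (0.14, 0.71) = 0.00
  (β & ε) | β = min(1, a+b) on (0.00, 0.14) = 0.14
  ~(~γ | β) | ((β & ε) | β) = min(1, a+b) on (0.48, 0.14) = 0.62
  → value = 0.6200
|0.6385 − 0.6200| = 0.018

0.018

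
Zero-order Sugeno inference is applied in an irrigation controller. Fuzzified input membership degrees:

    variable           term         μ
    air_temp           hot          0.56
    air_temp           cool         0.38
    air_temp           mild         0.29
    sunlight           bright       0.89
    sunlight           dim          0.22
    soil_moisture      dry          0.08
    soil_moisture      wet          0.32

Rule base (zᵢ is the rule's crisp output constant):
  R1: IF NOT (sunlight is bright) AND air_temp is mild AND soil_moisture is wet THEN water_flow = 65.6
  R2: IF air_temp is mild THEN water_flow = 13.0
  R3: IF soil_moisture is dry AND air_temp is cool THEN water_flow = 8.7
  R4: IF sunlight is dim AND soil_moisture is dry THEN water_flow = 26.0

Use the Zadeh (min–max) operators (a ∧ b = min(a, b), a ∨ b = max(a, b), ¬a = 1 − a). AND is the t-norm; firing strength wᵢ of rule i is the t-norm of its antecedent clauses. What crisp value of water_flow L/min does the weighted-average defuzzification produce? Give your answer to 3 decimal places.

R1 (z=65.6): ¬bright=1−0.89=0.11, mild=0.29, wet=0.32; AND[min(a, b)] → w = 0.11
R2 (z=13.0): mild=0.29 → w = 0.29
R3 (z=8.7): dry=0.08, cool=0.38; AND[min(a, b)] → w = 0.08
R4 (z=26.0): dim=0.22, dry=0.08; AND[min(a, b)] → w = 0.08
Weighted average = (0.11·65.6 + 0.29·13.0 + 0.08·8.7 + 0.08·26.0) / (0.11 + 0.29 + 0.08 + 0.08)
  = 13.7620 / 0.5600 = 24.575

24.575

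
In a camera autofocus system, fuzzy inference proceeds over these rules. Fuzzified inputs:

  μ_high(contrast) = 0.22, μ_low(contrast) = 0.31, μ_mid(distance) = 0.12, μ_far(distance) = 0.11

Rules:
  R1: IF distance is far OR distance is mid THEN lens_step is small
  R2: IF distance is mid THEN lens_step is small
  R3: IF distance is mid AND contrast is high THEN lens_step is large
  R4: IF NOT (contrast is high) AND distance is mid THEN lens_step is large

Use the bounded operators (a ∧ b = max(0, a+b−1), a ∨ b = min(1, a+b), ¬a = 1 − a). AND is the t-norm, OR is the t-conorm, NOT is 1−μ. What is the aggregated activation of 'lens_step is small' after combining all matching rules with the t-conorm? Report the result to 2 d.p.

0.35

R1: far=0.11, mid=0.12; OR[min(1, a+b)] → w = 0.23
R2: mid=0.12 → w = 0.12
R3: mid=0.12, high=0.22; AND[max(0, a+b−1)] → w = 0.00
R4: ¬high=1−0.22=0.78, mid=0.12; AND[max(0, a+b−1)] → w = 0.00
Rules with consequent 'small': {R1, R2} → strengths 0.23, 0.12
Aggregate via t-conorm [min(1, a+b)]: 0.35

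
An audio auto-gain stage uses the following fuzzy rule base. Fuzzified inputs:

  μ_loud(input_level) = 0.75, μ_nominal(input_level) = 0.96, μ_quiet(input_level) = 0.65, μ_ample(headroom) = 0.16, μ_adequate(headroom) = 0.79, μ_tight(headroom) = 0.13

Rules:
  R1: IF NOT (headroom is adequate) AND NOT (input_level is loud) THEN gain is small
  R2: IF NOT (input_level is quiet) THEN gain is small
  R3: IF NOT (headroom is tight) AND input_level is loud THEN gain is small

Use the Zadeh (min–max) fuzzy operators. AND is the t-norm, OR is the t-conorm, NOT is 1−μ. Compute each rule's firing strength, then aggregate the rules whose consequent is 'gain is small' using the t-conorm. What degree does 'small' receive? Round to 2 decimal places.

R1: ¬adequate=1−0.79=0.21, ¬loud=1−0.75=0.25; AND[min(a, b)] → w = 0.21
R2: ¬quiet=1−0.65=0.35 → w = 0.35
R3: ¬tight=1−0.13=0.87, loud=0.75; AND[min(a, b)] → w = 0.75
Rules with consequent 'small': {R1, R2, R3} → strengths 0.21, 0.35, 0.75
Aggregate via t-conorm [max(a, b)]: 0.75

0.75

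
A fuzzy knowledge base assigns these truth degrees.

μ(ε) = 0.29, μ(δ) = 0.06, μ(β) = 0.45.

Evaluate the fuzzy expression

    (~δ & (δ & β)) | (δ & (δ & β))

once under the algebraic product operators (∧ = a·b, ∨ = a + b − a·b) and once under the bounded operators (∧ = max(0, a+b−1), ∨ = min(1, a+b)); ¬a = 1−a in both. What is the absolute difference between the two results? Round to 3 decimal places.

Under algebraic product:
  ~δ = 1 − 0.0600 = 0.9400
  δ & β = a·b on (0.0600, 0.4500) = 0.0270
  ~δ & (δ & β) = a·b on (0.9400, 0.0270) = 0.0254
  δ & β = a·b on (0.0600, 0.4500) = 0.0270
  δ & (δ & β) = a·b on (0.0600, 0.0270) = 0.0016
  (~δ & (δ & β)) | (δ & (δ & β)) = a + b − a·b on (0.0254, 0.0016) = 0.0270
  → value = 0.0270
Under bounded:
  ~δ = 1 − 0.06 = 0.94
  δ & β = max(0, a+b−1) on (0.06, 0.45) = 0.00
  ~δ & (δ & β) = max(0, a+b−1) on (0.94, 0.00) = 0.00
  δ & β = max(0, a+b−1) on (0.06, 0.45) = 0.00
  δ & (δ & β) = max(0, a+b−1) on (0.06, 0.00) = 0.00
  (~δ & (δ & β)) | (δ & (δ & β)) = min(1, a+b) on (0.00, 0.00) = 0.00
  → value = 0.0000
|0.0270 − 0.0000| = 0.027

0.027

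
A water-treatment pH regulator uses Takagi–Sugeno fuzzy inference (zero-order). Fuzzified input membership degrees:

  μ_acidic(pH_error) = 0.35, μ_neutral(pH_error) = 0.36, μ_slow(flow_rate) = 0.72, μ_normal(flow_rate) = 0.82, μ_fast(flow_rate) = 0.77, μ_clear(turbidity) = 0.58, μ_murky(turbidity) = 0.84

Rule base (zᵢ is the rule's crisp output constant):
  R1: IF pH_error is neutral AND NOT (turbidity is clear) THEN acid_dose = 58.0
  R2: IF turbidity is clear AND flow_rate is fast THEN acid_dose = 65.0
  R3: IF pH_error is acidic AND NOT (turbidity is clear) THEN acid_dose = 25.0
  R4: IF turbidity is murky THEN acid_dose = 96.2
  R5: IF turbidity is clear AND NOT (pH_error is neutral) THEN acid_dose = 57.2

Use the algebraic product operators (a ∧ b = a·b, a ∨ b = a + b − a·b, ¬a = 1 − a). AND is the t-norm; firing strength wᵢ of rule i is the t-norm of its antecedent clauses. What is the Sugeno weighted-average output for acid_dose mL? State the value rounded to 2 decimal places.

R1 (z=58.0): neutral=0.36, ¬clear=1−0.58=0.42; AND[a·b] → w = 0.1512
R2 (z=65.0): clear=0.58, fast=0.77; AND[a·b] → w = 0.4466
R3 (z=25.0): acidic=0.35, ¬clear=1−0.58=0.42; AND[a·b] → w = 0.1470
R4 (z=96.2): murky=0.84 → w = 0.8400
R5 (z=57.2): clear=0.58, ¬neutral=1−0.36=0.64; AND[a·b] → w = 0.3712
Weighted average = (0.1512·58.0 + 0.4466·65.0 + 0.1470·25.0 + 0.8400·96.2 + 0.3712·57.2) / (0.1512 + 0.4466 + 0.1470 + 0.8400 + 0.3712)
  = 143.5142 / 1.9560 = 73.37

73.37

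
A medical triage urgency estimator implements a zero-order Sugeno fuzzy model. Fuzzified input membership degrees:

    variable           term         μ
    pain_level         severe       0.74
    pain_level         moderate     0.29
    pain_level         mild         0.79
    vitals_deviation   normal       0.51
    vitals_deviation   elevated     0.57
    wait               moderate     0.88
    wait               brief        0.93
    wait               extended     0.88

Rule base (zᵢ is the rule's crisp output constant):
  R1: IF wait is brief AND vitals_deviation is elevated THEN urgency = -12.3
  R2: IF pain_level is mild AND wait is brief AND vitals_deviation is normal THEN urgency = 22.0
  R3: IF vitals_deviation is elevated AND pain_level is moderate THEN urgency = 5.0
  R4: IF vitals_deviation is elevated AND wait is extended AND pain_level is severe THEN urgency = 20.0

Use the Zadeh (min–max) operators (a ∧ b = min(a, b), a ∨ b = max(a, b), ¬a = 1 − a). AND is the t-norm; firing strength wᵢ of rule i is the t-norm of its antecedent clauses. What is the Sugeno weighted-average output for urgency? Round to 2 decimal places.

8.79

R1 (z=-12.3): brief=0.93, elevated=0.57; AND[min(a, b)] → w = 0.57
R2 (z=22.0): mild=0.79, brief=0.93, normal=0.51; AND[min(a, b)] → w = 0.51
R3 (z=5.0): elevated=0.57, moderate=0.29; AND[min(a, b)] → w = 0.29
R4 (z=20.0): elevated=0.57, extended=0.88, severe=0.74; AND[min(a, b)] → w = 0.57
Weighted average = (0.57·-12.3 + 0.51·22.0 + 0.29·5.0 + 0.57·20.0) / (0.57 + 0.51 + 0.29 + 0.57)
  = 17.0590 / 1.9400 = 8.79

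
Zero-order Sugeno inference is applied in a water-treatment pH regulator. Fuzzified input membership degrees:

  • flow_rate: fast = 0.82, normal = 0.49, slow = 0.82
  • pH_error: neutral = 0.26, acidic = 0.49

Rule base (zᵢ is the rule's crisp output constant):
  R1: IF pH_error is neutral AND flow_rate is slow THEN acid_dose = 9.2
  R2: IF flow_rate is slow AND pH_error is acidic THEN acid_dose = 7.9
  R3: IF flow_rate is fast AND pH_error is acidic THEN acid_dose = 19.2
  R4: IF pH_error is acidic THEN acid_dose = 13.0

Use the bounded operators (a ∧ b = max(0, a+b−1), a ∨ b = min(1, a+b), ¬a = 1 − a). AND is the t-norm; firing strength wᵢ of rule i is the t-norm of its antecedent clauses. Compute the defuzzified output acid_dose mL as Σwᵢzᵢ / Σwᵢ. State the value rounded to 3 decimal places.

R1 (z=9.2): neutral=0.26, slow=0.82; AND[max(0, a+b−1)] → w = 0.08
R2 (z=7.9): slow=0.82, acidic=0.49; AND[max(0, a+b−1)] → w = 0.31
R3 (z=19.2): fast=0.82, acidic=0.49; AND[max(0, a+b−1)] → w = 0.31
R4 (z=13.0): acidic=0.49 → w = 0.49
Weighted average = (0.08·9.2 + 0.31·7.9 + 0.31·19.2 + 0.49·13.0) / (0.08 + 0.31 + 0.31 + 0.49)
  = 15.5070 / 1.1900 = 13.031

13.031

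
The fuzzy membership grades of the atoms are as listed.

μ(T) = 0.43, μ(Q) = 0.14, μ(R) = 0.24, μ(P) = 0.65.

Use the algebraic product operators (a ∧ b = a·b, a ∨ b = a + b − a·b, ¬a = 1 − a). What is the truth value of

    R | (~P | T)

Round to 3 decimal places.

0.718

~P = 1 − 0.6500 = 0.3500
~P | T = a + b − a·b on (0.3500, 0.4300) = 0.6295
R | (~P | T) = a + b − a·b on (0.2400, 0.6295) = 0.7184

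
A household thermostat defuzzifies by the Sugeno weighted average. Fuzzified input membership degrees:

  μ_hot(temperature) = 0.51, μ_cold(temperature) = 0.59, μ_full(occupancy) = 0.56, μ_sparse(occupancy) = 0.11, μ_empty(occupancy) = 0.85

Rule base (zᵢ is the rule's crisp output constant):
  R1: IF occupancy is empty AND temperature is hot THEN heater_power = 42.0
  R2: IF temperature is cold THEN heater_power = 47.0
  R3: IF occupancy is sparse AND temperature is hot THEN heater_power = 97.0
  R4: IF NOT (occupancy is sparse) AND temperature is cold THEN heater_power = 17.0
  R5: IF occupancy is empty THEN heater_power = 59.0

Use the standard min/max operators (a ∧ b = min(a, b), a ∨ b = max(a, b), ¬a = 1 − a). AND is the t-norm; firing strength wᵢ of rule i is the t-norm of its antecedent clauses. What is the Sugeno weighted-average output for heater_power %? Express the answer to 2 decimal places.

R1 (z=42.0): empty=0.85, hot=0.51; AND[min(a, b)] → w = 0.51
R2 (z=47.0): cold=0.59 → w = 0.59
R3 (z=97.0): sparse=0.11, hot=0.51; AND[min(a, b)] → w = 0.11
R4 (z=17.0): ¬sparse=1−0.11=0.89, cold=0.59; AND[min(a, b)] → w = 0.59
R5 (z=59.0): empty=0.85 → w = 0.85
Weighted average = (0.51·42.0 + 0.59·47.0 + 0.11·97.0 + 0.59·17.0 + 0.85·59.0) / (0.51 + 0.59 + 0.11 + 0.59 + 0.85)
  = 120.0000 / 2.6500 = 45.28

45.28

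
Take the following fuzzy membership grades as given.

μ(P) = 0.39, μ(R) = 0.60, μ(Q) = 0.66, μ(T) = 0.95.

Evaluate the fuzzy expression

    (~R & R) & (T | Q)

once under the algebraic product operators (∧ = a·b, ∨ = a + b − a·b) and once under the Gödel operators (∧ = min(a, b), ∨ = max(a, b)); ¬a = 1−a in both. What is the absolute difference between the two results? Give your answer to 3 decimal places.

Under algebraic product:
  ~R = 1 − 0.6000 = 0.4000
  ~R & R = a·b on (0.4000, 0.6000) = 0.2400
  T | Q = a + b − a·b on (0.9500, 0.6600) = 0.9830
  (~R & R) & (T | Q) = a·b on (0.2400, 0.9830) = 0.2359
  → value = 0.2359
Under Gödel:
  ~R = 1 − 0.60 = 0.40
  ~R & R = min(a, b) on (0.40, 0.60) = 0.40
  T | Q = max(a, b) on (0.95, 0.66) = 0.95
  (~R & R) & (T | Q) = min(a, b) on (0.40, 0.95) = 0.40
  → value = 0.4000
|0.2359 − 0.4000| = 0.164

0.164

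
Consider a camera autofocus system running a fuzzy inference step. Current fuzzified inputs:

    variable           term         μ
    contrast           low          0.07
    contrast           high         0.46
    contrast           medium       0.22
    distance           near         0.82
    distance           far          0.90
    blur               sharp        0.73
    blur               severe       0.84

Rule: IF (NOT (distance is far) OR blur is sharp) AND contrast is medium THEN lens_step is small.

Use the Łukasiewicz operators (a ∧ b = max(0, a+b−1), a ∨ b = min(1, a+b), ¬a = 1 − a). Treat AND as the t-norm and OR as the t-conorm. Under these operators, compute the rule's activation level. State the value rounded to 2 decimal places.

firing strength: (¬far=1−0.90=0.10 OR sharp=0.73) = 0.83; AND[max(0, a+b−1)] with medium=0.22 → w = 0.05

0.05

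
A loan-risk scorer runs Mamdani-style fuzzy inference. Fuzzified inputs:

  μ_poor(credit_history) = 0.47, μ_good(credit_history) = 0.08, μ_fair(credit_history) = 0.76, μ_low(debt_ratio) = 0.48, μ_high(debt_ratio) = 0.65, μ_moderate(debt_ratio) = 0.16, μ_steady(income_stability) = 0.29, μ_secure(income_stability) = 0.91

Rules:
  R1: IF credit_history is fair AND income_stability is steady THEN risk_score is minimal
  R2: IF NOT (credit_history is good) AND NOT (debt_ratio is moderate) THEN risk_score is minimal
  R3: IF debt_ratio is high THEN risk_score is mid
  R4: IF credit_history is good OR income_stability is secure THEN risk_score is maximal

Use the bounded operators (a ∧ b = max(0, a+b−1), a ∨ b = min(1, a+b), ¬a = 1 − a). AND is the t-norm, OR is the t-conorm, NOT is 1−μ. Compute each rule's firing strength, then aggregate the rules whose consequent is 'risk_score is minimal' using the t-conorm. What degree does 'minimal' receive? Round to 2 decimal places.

0.81

R1: fair=0.76, steady=0.29; AND[max(0, a+b−1)] → w = 0.05
R2: ¬good=1−0.08=0.92, ¬moderate=1−0.16=0.84; AND[max(0, a+b−1)] → w = 0.76
R3: high=0.65 → w = 0.65
R4: good=0.08, secure=0.91; OR[min(1, a+b)] → w = 0.99
Rules with consequent 'minimal': {R1, R2} → strengths 0.05, 0.76
Aggregate via t-conorm [min(1, a+b)]: 0.81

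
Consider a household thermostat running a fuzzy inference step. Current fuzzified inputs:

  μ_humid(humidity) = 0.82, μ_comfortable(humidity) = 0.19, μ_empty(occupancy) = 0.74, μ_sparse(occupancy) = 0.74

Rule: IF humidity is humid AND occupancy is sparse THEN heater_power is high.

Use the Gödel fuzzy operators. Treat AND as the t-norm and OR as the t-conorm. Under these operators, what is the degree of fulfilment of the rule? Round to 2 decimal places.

0.74

firing strength: humid=0.82, sparse=0.74; AND[min(a, b)] → w = 0.74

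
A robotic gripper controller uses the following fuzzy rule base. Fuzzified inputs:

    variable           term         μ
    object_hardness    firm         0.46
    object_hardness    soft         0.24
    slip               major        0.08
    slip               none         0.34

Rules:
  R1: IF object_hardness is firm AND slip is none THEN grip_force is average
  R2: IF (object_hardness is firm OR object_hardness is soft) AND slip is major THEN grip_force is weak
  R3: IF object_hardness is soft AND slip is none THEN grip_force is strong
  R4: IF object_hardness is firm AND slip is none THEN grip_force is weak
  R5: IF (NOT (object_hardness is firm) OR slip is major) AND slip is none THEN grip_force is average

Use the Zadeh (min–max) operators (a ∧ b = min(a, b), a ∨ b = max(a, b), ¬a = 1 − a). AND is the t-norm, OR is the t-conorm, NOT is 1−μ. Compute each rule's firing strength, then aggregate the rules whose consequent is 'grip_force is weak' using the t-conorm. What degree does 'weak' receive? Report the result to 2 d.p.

0.34

R1: firm=0.46, none=0.34; AND[min(a, b)] → w = 0.34
R2: (firm=0.46 OR soft=0.24) = 0.46; AND[min(a, b)] with major=0.08 → w = 0.08
R3: soft=0.24, none=0.34; AND[min(a, b)] → w = 0.24
R4: firm=0.46, none=0.34; AND[min(a, b)] → w = 0.34
R5: (¬firm=1−0.46=0.54 OR major=0.08) = 0.54; AND[min(a, b)] with none=0.34 → w = 0.34
Rules with consequent 'weak': {R2, R4} → strengths 0.08, 0.34
Aggregate via t-conorm [max(a, b)]: 0.34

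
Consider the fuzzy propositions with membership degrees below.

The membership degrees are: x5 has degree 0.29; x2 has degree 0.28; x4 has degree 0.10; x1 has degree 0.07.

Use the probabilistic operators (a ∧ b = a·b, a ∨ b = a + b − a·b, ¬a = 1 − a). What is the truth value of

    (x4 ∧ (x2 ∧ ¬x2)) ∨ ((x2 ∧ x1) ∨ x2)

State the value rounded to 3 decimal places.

0.308

¬x2 = 1 − 0.2800 = 0.7200
x2 ∧ ¬x2 = a·b on (0.2800, 0.7200) = 0.2016
x4 ∧ (x2 ∧ ¬x2) = a·b on (0.1000, 0.2016) = 0.0202
x2 ∧ x1 = a·b on (0.2800, 0.0700) = 0.0196
(x2 ∧ x1) ∨ x2 = a + b − a·b on (0.0196, 0.2800) = 0.2941
(x4 ∧ (x2 ∧ ¬x2)) ∨ ((x2 ∧ x1) ∨ x2) = a + b − a·b on (0.0202, 0.2941) = 0.3083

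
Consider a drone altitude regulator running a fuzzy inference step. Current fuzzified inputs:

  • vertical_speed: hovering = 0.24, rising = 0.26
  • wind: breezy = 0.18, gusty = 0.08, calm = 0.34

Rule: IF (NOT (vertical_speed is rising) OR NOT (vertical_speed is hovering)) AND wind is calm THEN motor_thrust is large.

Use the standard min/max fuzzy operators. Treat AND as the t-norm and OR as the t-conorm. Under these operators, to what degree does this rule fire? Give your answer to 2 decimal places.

firing strength: (¬rising=1−0.26=0.74 OR ¬hovering=1−0.24=0.76) = 0.76; AND[min(a, b)] with calm=0.34 → w = 0.34

0.34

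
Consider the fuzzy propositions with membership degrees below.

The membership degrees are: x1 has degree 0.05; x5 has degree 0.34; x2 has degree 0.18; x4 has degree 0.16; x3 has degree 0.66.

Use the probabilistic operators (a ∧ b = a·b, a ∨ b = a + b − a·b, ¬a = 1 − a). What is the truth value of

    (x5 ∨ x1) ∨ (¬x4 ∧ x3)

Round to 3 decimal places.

0.721

x5 ∨ x1 = a + b − a·b on (0.3400, 0.0500) = 0.3730
¬x4 = 1 − 0.1600 = 0.8400
¬x4 ∧ x3 = a·b on (0.8400, 0.6600) = 0.5544
(x5 ∨ x1) ∨ (¬x4 ∧ x3) = a + b − a·b on (0.3730, 0.5544) = 0.7206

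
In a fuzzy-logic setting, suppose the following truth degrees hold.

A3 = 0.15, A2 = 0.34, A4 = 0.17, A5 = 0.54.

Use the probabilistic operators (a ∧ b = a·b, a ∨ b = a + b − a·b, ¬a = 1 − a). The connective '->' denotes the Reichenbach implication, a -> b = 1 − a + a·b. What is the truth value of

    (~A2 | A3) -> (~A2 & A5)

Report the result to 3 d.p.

0.542

~A2 = 1 − 0.3400 = 0.6600
~A2 | A3 = a + b − a·b on (0.6600, 0.1500) = 0.7110
~A2 = 1 − 0.3400 = 0.6600
~A2 & A5 = a·b on (0.6600, 0.5400) = 0.3564
(~A2 | A3) -> (~A2 & A5)  [Reichenbach: 1 − a + a·b] with a=0.7110, b=0.3564 → 0.5424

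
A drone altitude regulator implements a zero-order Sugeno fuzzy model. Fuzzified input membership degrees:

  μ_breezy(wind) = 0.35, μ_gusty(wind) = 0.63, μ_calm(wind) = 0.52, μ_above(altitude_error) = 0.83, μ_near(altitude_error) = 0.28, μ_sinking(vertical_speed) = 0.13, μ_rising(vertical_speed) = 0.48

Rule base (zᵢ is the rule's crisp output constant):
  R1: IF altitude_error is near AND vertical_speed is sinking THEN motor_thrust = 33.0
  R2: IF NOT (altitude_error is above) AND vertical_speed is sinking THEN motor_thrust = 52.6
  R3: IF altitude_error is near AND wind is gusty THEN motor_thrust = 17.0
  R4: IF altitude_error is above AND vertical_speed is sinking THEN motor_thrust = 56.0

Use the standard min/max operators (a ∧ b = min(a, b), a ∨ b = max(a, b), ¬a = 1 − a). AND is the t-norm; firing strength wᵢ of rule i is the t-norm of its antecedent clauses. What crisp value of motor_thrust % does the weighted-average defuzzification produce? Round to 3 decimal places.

R1 (z=33.0): near=0.28, sinking=0.13; AND[min(a, b)] → w = 0.13
R2 (z=52.6): ¬above=1−0.83=0.17, sinking=0.13; AND[min(a, b)] → w = 0.13
R3 (z=17.0): near=0.28, gusty=0.63; AND[min(a, b)] → w = 0.28
R4 (z=56.0): above=0.83, sinking=0.13; AND[min(a, b)] → w = 0.13
Weighted average = (0.13·33.0 + 0.13·52.6 + 0.28·17.0 + 0.13·56.0) / (0.13 + 0.13 + 0.28 + 0.13)
  = 23.1680 / 0.6700 = 34.579

34.579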